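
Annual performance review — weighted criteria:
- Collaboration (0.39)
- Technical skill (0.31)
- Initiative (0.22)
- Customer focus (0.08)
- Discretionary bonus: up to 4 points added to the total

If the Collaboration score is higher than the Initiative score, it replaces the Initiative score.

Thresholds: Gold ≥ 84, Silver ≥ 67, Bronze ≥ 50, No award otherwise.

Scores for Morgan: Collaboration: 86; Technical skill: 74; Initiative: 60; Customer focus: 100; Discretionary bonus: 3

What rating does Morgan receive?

Collaboration (86) > Initiative (60), so Initiative counts as 86.
Weighted total:
  Collaboration 86 × 0.39 = 33.54
  Technical skill 74 × 0.31 = 22.94
  Initiative 86 × 0.22 = 18.92
  Customer focus 100 × 0.08 = 8
Sum = 83.4
Discretionary bonus: 83.4 + 3 = 86.4
86.4 ≥ 84 → Gold

Gold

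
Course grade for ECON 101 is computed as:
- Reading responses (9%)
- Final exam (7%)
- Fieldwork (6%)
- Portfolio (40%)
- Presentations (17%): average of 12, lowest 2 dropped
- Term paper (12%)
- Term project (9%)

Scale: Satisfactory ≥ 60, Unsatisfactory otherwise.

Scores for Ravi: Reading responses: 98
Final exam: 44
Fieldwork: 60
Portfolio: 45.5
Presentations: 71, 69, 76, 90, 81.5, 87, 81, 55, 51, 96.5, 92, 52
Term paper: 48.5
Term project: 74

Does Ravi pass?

Unsatisfactory

Presentations: drop 51, 52 → average of remaining 10 = 799/10 = 79.9
Weighted total:
  Reading responses 98 × 0.09 = 8.82
  Final exam 44 × 0.07 = 3.08
  Fieldwork 60 × 0.06 = 3.6
  Portfolio 45.5 × 0.4 = 18.2
  Presentations 79.9 × 0.17 = 13.583
  Term paper 48.5 × 0.12 = 5.82
  Term project 74 × 0.09 = 6.66
Sum = 59.763
59.763 < 60 → Unsatisfactory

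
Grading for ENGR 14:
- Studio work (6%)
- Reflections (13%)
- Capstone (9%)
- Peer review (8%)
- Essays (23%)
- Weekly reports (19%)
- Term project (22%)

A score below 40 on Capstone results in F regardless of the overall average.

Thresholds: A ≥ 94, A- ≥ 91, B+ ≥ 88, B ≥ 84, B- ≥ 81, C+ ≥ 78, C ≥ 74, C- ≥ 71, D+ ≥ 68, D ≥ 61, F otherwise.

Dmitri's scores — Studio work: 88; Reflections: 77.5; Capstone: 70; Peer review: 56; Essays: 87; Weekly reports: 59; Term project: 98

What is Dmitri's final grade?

C+

Capstone score 70 ≥ 40: minimum met.
Weighted total:
  Studio work 88 × 0.06 = 5.28
  Reflections 77.5 × 0.13 = 10.075
  Capstone 70 × 0.09 = 6.3
  Peer review 56 × 0.08 = 4.48
  Essays 87 × 0.23 = 20.01
  Weekly reports 59 × 0.19 = 11.21
  Term project 98 × 0.22 = 21.56
Sum = 78.915
78.915 is ≥ 78 and < 81 → C+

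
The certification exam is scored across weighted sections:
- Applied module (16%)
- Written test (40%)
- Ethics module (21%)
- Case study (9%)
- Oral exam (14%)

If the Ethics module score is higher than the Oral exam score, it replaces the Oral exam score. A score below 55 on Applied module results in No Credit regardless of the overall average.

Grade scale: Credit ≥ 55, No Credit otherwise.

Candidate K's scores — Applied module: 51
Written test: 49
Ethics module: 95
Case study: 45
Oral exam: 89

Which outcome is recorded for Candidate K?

Ethics module (95) > Oral exam (89), so Oral exam counts as 95.
Applied module score 51 < 55: minimum not met.
Weighted total:
  Applied module 51 × 0.16 = 8.16
  Written test 49 × 0.4 = 19.6
  Ethics module 95 × 0.21 = 19.95
  Case study 45 × 0.09 = 4.05
  Oral exam 95 × 0.14 = 13.3
Sum = 65.06
Because the Applied module minimum was not met, the result is No Credit.

No Credit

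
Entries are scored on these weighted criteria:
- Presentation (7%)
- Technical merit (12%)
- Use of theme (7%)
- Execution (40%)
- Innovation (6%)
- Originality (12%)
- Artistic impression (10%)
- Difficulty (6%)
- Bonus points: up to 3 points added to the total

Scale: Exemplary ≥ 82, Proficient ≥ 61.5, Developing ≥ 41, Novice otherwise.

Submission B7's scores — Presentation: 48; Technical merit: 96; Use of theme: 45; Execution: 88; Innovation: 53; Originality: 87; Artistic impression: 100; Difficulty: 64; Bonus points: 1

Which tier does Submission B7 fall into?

Proficient

Weighted total:
  Presentation 48 × 0.07 = 3.36
  Technical merit 96 × 0.12 = 11.52
  Use of theme 45 × 0.07 = 3.15
  Execution 88 × 0.4 = 35.2
  Innovation 53 × 0.06 = 3.18
  Originality 87 × 0.12 = 10.44
  Artistic impression 100 × 0.1 = 10
  Difficulty 64 × 0.06 = 3.84
Sum = 80.69
Bonus points: 80.69 + 1 = 81.69
81.69 is ≥ 61.5 and < 82 → Proficient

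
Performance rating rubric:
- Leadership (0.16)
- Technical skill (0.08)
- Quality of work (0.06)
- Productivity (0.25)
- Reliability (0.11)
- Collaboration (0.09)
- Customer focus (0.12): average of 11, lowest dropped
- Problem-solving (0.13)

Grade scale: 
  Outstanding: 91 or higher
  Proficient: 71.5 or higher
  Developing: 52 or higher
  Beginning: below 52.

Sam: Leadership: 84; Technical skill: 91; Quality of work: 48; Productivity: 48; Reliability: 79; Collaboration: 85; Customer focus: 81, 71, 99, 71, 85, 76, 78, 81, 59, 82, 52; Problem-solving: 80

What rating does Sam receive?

Proficient

Customer focus: drop 52 → average of remaining 10 = 783/10 = 78.3
Weighted total:
  Leadership 84 × 0.16 = 13.44
  Technical skill 91 × 0.08 = 7.28
  Quality of work 48 × 0.06 = 2.88
  Productivity 48 × 0.25 = 12
  Reliability 79 × 0.11 = 8.69
  Collaboration 85 × 0.09 = 7.65
  Customer focus 78.3 × 0.12 = 9.396
  Problem-solving 80 × 0.13 = 10.4
Sum = 71.736
71.736 is ≥ 71.5 and < 91 → Proficient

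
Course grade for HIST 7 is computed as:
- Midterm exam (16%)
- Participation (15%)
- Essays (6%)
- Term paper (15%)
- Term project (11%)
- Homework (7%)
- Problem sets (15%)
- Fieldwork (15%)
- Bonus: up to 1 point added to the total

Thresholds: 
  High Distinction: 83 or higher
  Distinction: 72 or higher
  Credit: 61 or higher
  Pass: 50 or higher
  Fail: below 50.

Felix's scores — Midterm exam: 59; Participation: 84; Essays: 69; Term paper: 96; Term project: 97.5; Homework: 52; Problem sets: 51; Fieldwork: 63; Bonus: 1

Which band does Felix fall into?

Distinction

Weighted total:
  Midterm exam 59 × 0.16 = 9.44
  Participation 84 × 0.15 = 12.6
  Essays 69 × 0.06 = 4.14
  Term paper 96 × 0.15 = 14.4
  Term project 97.5 × 0.11 = 10.725
  Homework 52 × 0.07 = 3.64
  Problem sets 51 × 0.15 = 7.65
  Fieldwork 63 × 0.15 = 9.45
Sum = 72.045
Bonus: 72.045 + 1 = 73.045
73.045 is ≥ 72 and < 83 → Distinction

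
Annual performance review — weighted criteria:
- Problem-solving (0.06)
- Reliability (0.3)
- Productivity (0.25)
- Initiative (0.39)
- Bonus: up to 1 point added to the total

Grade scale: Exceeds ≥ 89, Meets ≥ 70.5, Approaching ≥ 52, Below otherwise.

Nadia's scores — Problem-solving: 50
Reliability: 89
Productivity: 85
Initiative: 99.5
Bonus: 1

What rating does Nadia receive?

Weighted total:
  Problem-solving 50 × 0.06 = 3
  Reliability 89 × 0.3 = 26.7
  Productivity 85 × 0.25 = 21.25
  Initiative 99.5 × 0.39 = 38.805
Sum = 89.755
Bonus: 89.755 + 1 = 90.755
90.755 ≥ 89 → Exceeds

Exceeds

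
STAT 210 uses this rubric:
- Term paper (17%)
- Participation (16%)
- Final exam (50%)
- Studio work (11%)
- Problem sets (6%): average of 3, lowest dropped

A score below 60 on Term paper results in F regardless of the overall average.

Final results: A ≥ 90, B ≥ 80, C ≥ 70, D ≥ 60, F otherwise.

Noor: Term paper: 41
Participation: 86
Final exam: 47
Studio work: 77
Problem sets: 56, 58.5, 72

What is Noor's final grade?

Problem sets: drop 56 → average of remaining 2 = 130.5/2 = 65.25
Term paper score 41 < 60: minimum not met.
Weighted total:
  Term paper 41 × 0.17 = 6.97
  Participation 86 × 0.16 = 13.76
  Final exam 47 × 0.5 = 23.5
  Studio work 77 × 0.11 = 8.47
  Problem sets 65.25 × 0.06 = 3.915
Sum = 56.615
Because the Term paper minimum was not met, the result is F.

F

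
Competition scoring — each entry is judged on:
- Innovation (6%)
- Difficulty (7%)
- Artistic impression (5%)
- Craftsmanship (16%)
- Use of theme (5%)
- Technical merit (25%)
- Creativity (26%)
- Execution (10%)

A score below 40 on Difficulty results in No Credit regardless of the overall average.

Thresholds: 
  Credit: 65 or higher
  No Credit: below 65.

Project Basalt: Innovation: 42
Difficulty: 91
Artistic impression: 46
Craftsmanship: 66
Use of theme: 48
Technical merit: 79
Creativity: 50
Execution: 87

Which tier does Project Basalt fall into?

Difficulty score 91 ≥ 40: minimum met.
Weighted total:
  Innovation 42 × 0.06 = 2.52
  Difficulty 91 × 0.07 = 6.37
  Artistic impression 46 × 0.05 = 2.3
  Craftsmanship 66 × 0.16 = 10.56
  Use of theme 48 × 0.05 = 2.4
  Technical merit 79 × 0.25 = 19.75
  Creativity 50 × 0.26 = 13
  Execution 87 × 0.1 = 8.7
Sum = 65.6
65.6 ≥ 65 → Credit

Credit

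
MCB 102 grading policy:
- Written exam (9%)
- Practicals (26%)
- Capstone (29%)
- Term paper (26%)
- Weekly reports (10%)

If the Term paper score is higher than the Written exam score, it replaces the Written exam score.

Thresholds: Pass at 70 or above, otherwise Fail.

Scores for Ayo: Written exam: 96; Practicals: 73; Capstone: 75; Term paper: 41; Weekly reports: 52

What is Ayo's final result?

Fail

Term paper (41) ≤ Written exam (96), so Written exam stays at 96.
Weighted total:
  Written exam 96 × 0.09 = 8.64
  Practicals 73 × 0.26 = 18.98
  Capstone 75 × 0.29 = 21.75
  Term paper 41 × 0.26 = 10.66
  Weekly reports 52 × 0.1 = 5.2
Sum = 65.23
65.23 < 70 → Fail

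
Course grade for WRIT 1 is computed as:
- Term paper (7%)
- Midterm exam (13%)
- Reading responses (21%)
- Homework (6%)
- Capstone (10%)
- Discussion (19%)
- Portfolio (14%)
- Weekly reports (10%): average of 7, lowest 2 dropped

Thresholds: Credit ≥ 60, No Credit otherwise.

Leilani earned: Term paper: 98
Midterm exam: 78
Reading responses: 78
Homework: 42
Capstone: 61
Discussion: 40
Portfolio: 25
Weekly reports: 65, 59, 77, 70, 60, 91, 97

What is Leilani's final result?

Credit

Weekly reports: drop 59, 60 → average of remaining 5 = 400/5 = 80
Weighted total:
  Term paper 98 × 0.07 = 6.86
  Midterm exam 78 × 0.13 = 10.14
  Reading responses 78 × 0.21 = 16.38
  Homework 42 × 0.06 = 2.52
  Capstone 61 × 0.1 = 6.1
  Discussion 40 × 0.19 = 7.6
  Portfolio 25 × 0.14 = 3.5
  Weekly reports 80 × 0.1 = 8
Sum = 61.1
61.1 ≥ 60 → Credit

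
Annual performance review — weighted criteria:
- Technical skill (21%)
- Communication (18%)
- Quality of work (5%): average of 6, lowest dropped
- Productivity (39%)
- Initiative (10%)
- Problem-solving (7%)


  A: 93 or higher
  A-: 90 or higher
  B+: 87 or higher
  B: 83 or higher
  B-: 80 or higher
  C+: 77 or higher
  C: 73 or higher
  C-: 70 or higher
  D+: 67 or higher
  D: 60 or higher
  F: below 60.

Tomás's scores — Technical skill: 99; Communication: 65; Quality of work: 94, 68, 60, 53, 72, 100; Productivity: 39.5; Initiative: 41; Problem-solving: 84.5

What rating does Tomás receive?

D

Quality of work: drop 53 → average of remaining 5 = 394/5 = 78.8
Weighted total:
  Technical skill 99 × 0.21 = 20.79
  Communication 65 × 0.18 = 11.7
  Quality of work 78.8 × 0.05 = 3.94
  Productivity 39.5 × 0.39 = 15.405
  Initiative 41 × 0.1 = 4.1
  Problem-solving 84.5 × 0.07 = 5.915
Sum = 61.85
61.85 is ≥ 60 and < 67 → D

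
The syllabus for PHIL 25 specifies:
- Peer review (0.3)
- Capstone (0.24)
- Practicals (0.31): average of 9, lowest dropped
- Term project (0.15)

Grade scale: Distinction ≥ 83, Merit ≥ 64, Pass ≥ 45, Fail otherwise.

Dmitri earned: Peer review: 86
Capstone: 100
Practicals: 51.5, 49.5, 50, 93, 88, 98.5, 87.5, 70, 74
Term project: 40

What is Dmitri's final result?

Practicals: drop 49.5 → average of remaining 8 = 612.5/8 = 76.5625
Weighted total:
  Peer review 86 × 0.3 = 25.8
  Capstone 100 × 0.24 = 24
  Practicals 76.5625 × 0.31 = 23.734375
  Term project 40 × 0.15 = 6
Sum = 79.534375
79.534375 is ≥ 64 and < 83 → Merit

Merit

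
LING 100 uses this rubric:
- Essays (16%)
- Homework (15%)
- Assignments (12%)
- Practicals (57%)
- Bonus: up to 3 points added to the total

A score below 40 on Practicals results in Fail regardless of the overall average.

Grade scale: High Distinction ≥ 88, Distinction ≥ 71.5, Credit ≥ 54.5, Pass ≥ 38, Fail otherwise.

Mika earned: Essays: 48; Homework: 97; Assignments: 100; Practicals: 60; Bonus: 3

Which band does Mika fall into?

Practicals score 60 ≥ 40: minimum met.
Weighted total:
  Essays 48 × 0.16 = 7.68
  Homework 97 × 0.15 = 14.55
  Assignments 100 × 0.12 = 12
  Practicals 60 × 0.57 = 34.2
Sum = 68.43
Bonus: 68.43 + 3 = 71.43
71.43 is ≥ 54.5 and < 71.5 → Credit

Credit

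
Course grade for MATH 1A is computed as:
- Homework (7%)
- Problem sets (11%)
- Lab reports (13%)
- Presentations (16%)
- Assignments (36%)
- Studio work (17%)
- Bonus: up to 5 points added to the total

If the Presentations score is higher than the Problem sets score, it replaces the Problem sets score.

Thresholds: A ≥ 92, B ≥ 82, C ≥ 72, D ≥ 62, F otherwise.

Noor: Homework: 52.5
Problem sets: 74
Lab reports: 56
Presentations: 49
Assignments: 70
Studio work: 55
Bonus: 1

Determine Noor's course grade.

Presentations (49) ≤ Problem sets (74), so Problem sets stays at 74.
Weighted total:
  Homework 52.5 × 0.07 = 3.675
  Problem sets 74 × 0.11 = 8.14
  Lab reports 56 × 0.13 = 7.28
  Presentations 49 × 0.16 = 7.84
  Assignments 70 × 0.36 = 25.2
  Studio work 55 × 0.17 = 9.35
Sum = 61.485
Bonus: 61.485 + 1 = 62.485
62.485 is ≥ 62 and < 72 → D

D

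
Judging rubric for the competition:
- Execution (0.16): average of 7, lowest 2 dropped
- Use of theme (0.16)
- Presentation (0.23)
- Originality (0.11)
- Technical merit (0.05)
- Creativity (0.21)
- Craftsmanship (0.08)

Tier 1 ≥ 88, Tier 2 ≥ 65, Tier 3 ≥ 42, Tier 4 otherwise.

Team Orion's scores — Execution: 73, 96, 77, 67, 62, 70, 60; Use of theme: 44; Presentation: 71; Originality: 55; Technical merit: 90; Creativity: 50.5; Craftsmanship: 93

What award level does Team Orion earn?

Execution: drop 60, 62 → average of remaining 5 = 383/5 = 76.6
Weighted total:
  Execution 76.6 × 0.16 = 12.256
  Use of theme 44 × 0.16 = 7.04
  Presentation 71 × 0.23 = 16.33
  Originality 55 × 0.11 = 6.05
  Technical merit 90 × 0.05 = 4.5
  Creativity 50.5 × 0.21 = 10.605
  Craftsmanship 93 × 0.08 = 7.44
Sum = 64.221
64.221 is ≥ 42 and < 65 → Tier 3

Tier 3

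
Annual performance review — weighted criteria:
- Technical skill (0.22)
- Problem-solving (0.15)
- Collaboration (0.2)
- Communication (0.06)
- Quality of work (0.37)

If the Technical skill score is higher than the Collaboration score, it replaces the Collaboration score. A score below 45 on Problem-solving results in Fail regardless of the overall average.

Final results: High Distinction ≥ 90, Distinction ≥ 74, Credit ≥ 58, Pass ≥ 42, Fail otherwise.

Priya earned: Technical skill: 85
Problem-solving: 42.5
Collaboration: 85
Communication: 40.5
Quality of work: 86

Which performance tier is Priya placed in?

Fail

Technical skill (85) ≤ Collaboration (85), so Collaboration stays at 85.
Problem-solving score 42.5 < 45: minimum not met.
Weighted total:
  Technical skill 85 × 0.22 = 18.7
  Problem-solving 42.5 × 0.15 = 6.375
  Collaboration 85 × 0.2 = 17
  Communication 40.5 × 0.06 = 2.43
  Quality of work 86 × 0.37 = 31.82
Sum = 76.325
Because the Problem-solving minimum was not met, the result is Fail.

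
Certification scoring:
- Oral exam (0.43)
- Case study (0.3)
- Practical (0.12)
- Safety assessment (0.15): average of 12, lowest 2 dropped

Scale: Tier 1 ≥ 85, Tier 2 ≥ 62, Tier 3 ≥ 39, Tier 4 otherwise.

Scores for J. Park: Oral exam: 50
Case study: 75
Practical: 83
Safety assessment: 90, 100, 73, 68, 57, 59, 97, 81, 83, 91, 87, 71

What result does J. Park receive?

Safety assessment: drop 57, 59 → average of remaining 10 = 841/10 = 84.1
Weighted total:
  Oral exam 50 × 0.43 = 21.5
  Case study 75 × 0.3 = 22.5
  Practical 83 × 0.12 = 9.96
  Safety assessment 84.1 × 0.15 = 12.615
Sum = 66.575
66.575 is ≥ 62 and < 85 → Tier 2

Tier 2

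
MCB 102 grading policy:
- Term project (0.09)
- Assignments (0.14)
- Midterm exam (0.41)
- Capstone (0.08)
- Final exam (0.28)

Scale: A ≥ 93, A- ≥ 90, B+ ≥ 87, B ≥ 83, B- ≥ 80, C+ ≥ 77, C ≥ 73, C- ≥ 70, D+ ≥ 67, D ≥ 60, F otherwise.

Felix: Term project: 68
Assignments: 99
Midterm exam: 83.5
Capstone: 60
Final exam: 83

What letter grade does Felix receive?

Weighted total:
  Term project 68 × 0.09 = 6.12
  Assignments 99 × 0.14 = 13.86
  Midterm exam 83.5 × 0.41 = 34.235
  Capstone 60 × 0.08 = 4.8
  Final exam 83 × 0.28 = 23.24
Sum = 82.255
82.255 is ≥ 80 and < 83 → B-

B-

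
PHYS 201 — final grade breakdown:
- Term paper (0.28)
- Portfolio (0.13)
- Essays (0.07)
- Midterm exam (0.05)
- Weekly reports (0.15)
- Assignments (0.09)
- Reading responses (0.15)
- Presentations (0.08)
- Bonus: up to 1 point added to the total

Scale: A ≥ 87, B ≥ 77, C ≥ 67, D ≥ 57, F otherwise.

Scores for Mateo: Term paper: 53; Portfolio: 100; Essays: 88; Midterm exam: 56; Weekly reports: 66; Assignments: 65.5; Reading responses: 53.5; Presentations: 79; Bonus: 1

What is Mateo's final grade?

Weighted total:
  Term paper 53 × 0.28 = 14.84
  Portfolio 100 × 0.13 = 13
  Essays 88 × 0.07 = 6.16
  Midterm exam 56 × 0.05 = 2.8
  Weekly reports 66 × 0.15 = 9.9
  Assignments 65.5 × 0.09 = 5.895
  Reading responses 53.5 × 0.15 = 8.025
  Presentations 79 × 0.08 = 6.32
Sum = 66.94
Bonus: 66.94 + 1 = 67.94
67.94 is ≥ 67 and < 77 → C

C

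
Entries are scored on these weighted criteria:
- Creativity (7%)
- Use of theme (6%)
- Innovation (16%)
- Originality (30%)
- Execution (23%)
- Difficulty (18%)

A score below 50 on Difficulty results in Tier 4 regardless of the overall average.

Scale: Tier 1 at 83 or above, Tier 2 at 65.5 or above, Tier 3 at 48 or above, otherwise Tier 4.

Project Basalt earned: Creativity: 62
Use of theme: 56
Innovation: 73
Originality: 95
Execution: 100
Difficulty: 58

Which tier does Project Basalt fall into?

Tier 2

Difficulty score 58 ≥ 50: minimum met.
Weighted total:
  Creativity 62 × 0.07 = 4.34
  Use of theme 56 × 0.06 = 3.36
  Innovation 73 × 0.16 = 11.68
  Originality 95 × 0.3 = 28.5
  Execution 100 × 0.23 = 23
  Difficulty 58 × 0.18 = 10.44
Sum = 81.32
81.32 is ≥ 65.5 and < 83 → Tier 2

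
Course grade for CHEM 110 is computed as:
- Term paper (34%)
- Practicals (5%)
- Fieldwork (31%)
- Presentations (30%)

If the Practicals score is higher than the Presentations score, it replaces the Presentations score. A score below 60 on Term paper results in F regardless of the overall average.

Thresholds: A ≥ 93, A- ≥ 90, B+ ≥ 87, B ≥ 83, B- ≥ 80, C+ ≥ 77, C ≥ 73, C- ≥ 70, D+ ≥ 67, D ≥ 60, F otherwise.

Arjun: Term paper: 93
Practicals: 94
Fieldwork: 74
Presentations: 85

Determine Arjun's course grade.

Practicals (94) > Presentations (85), so Presentations counts as 94.
Term paper score 93 ≥ 60: minimum met.
Weighted total:
  Term paper 93 × 0.34 = 31.62
  Practicals 94 × 0.05 = 4.7
  Fieldwork 74 × 0.31 = 22.94
  Presentations 94 × 0.3 = 28.2
Sum = 87.46
87.46 is ≥ 87 and < 90 → B+

B+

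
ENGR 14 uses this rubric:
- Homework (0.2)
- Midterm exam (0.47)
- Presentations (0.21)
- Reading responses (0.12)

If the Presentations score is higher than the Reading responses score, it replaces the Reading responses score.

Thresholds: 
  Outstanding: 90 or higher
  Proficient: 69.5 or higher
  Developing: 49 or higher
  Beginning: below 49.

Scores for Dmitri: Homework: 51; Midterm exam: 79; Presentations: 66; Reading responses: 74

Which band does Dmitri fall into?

Presentations (66) ≤ Reading responses (74), so Reading responses stays at 74.
Weighted total:
  Homework 51 × 0.2 = 10.2
  Midterm exam 79 × 0.47 = 37.13
  Presentations 66 × 0.21 = 13.86
  Reading responses 74 × 0.12 = 8.88
Sum = 70.07
70.07 is ≥ 69.5 and < 90 → Proficient

Proficient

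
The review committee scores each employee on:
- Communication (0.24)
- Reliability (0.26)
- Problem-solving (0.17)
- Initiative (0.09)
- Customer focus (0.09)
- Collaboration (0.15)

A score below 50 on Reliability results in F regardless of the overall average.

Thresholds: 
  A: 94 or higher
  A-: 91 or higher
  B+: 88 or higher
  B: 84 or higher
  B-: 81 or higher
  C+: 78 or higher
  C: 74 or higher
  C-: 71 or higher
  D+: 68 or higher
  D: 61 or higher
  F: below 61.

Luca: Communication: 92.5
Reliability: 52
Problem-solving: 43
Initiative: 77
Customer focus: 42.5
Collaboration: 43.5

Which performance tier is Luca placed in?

F

Reliability score 52 ≥ 50: minimum met.
Weighted total:
  Communication 92.5 × 0.24 = 22.2
  Reliability 52 × 0.26 = 13.52
  Problem-solving 43 × 0.17 = 7.31
  Initiative 77 × 0.09 = 6.93
  Customer focus 42.5 × 0.09 = 3.825
  Collaboration 43.5 × 0.15 = 6.525
Sum = 60.31
60.31 < 61 → F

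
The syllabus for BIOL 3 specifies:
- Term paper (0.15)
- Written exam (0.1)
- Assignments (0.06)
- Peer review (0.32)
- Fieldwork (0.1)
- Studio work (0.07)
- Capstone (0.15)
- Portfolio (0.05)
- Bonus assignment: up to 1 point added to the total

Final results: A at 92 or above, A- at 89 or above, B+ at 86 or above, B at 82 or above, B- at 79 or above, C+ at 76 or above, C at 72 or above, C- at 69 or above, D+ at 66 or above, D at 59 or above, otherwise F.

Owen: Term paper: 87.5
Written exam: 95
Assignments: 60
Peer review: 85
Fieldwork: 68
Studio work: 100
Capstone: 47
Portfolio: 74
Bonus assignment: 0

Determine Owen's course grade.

C+

Weighted total:
  Term paper 87.5 × 0.15 = 13.125
  Written exam 95 × 0.1 = 9.5
  Assignments 60 × 0.06 = 3.6
  Peer review 85 × 0.32 = 27.2
  Fieldwork 68 × 0.1 = 6.8
  Studio work 100 × 0.07 = 7
  Capstone 47 × 0.15 = 7.05
  Portfolio 74 × 0.05 = 3.7
Sum = 77.975
Bonus assignment: 77.975 + 0 = 77.975
77.975 is ≥ 76 and < 79 → C+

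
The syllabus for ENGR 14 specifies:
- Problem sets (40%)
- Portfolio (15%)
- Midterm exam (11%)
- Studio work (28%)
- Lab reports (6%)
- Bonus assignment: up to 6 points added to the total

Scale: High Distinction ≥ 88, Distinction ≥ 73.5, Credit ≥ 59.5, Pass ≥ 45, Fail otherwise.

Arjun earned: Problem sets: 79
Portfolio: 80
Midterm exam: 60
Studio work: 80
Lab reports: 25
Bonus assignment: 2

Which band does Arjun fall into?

Distinction

Weighted total:
  Problem sets 79 × 0.4 = 31.6
  Portfolio 80 × 0.15 = 12
  Midterm exam 60 × 0.11 = 6.6
  Studio work 80 × 0.28 = 22.4
  Lab reports 25 × 0.06 = 1.5
Sum = 74.1
Bonus assignment: 74.1 + 2 = 76.1
76.1 is ≥ 73.5 and < 88 → Distinction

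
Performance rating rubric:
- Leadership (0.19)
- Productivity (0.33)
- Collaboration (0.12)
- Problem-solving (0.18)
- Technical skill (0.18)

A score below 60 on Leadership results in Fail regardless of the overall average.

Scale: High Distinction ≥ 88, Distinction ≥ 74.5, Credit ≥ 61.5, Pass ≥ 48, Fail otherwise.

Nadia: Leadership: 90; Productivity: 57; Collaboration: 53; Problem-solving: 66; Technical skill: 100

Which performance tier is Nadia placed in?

Credit

Leadership score 90 ≥ 60: minimum met.
Weighted total:
  Leadership 90 × 0.19 = 17.1
  Productivity 57 × 0.33 = 18.81
  Collaboration 53 × 0.12 = 6.36
  Problem-solving 66 × 0.18 = 11.88
  Technical skill 100 × 0.18 = 18
Sum = 72.15
72.15 is ≥ 61.5 and < 74.5 → Credit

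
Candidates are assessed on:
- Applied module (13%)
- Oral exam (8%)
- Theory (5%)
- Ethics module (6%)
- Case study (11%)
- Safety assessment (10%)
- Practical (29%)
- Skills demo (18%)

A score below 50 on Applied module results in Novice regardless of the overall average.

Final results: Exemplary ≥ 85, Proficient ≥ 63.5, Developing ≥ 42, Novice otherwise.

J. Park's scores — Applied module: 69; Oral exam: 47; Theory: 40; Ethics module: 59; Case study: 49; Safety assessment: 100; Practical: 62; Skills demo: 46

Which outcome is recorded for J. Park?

Applied module score 69 ≥ 50: minimum met.
Weighted total:
  Applied module 69 × 0.13 = 8.97
  Oral exam 47 × 0.08 = 3.76
  Theory 40 × 0.05 = 2
  Ethics module 59 × 0.06 = 3.54
  Case study 49 × 0.11 = 5.39
  Safety assessment 100 × 0.1 = 10
  Practical 62 × 0.29 = 17.98
  Skills demo 46 × 0.18 = 8.28
Sum = 59.92
59.92 is ≥ 42 and < 63.5 → Developing

Developing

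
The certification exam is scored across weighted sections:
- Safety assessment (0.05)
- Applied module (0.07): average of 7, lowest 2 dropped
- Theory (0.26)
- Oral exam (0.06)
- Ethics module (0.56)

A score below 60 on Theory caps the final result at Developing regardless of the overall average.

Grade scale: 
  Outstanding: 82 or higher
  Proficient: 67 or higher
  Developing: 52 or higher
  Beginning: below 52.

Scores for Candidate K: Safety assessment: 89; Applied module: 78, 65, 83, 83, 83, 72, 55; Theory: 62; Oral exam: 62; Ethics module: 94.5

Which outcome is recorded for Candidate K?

Applied module: drop 55, 65 → average of remaining 5 = 399/5 = 79.8
Theory score 62 ≥ 60: minimum met.
Weighted total:
  Safety assessment 89 × 0.05 = 4.45
  Applied module 79.8 × 0.07 = 5.586
  Theory 62 × 0.26 = 16.12
  Oral exam 62 × 0.06 = 3.72
  Ethics module 94.5 × 0.56 = 52.92
Sum = 82.796
82.796 ≥ 82 → Outstanding

Outstanding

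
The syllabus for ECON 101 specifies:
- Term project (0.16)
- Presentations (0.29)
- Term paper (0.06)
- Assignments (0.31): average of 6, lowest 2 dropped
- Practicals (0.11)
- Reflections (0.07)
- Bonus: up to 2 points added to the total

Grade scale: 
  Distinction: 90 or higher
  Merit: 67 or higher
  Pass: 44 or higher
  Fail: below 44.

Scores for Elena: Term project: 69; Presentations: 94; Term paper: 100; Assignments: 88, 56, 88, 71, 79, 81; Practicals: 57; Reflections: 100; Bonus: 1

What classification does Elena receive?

Merit

Assignments: drop 56, 71 → average of remaining 4 = 336/4 = 84
Weighted total:
  Term project 69 × 0.16 = 11.04
  Presentations 94 × 0.29 = 27.26
  Term paper 100 × 0.06 = 6
  Assignments 84 × 0.31 = 26.04
  Practicals 57 × 0.11 = 6.27
  Reflections 100 × 0.07 = 7
Sum = 83.61
Bonus: 83.61 + 1 = 84.61
84.61 is ≥ 67 and < 90 → Merit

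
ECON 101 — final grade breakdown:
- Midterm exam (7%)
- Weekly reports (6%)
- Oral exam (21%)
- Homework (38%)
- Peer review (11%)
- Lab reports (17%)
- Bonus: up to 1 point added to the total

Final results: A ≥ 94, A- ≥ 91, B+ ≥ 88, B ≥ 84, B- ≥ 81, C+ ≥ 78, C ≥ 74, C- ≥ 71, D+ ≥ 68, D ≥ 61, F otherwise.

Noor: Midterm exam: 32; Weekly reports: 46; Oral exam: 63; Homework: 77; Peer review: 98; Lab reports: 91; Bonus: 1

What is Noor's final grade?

Weighted total:
  Midterm exam 32 × 0.07 = 2.24
  Weekly reports 46 × 0.06 = 2.76
  Oral exam 63 × 0.21 = 13.23
  Homework 77 × 0.38 = 29.26
  Peer review 98 × 0.11 = 10.78
  Lab reports 91 × 0.17 = 15.47
Sum = 73.74
Bonus: 73.74 + 1 = 74.74
74.74 is ≥ 74 and < 78 → C

C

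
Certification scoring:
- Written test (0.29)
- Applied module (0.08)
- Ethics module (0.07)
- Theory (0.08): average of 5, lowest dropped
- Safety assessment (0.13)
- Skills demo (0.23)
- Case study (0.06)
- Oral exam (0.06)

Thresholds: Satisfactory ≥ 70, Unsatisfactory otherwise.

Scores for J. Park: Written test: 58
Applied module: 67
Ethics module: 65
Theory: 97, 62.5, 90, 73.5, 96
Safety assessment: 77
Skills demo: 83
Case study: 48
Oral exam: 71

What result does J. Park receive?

Theory: drop 62.5 → average of remaining 4 = 356.5/4 = 89.125
Weighted total:
  Written test 58 × 0.29 = 16.82
  Applied module 67 × 0.08 = 5.36
  Ethics module 65 × 0.07 = 4.55
  Theory 89.125 × 0.08 = 7.13
  Safety assessment 77 × 0.13 = 10.01
  Skills demo 83 × 0.23 = 19.09
  Case study 48 × 0.06 = 2.88
  Oral exam 71 × 0.06 = 4.26
Sum = 70.1
70.1 ≥ 70 → Satisfactory

Satisfactory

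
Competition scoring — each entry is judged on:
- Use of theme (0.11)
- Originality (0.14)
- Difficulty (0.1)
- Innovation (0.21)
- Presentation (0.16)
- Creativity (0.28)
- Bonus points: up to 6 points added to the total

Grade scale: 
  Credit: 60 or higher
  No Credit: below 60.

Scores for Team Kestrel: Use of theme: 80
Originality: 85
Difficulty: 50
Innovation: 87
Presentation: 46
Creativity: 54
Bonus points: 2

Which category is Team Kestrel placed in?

Credit

Weighted total:
  Use of theme 80 × 0.11 = 8.8
  Originality 85 × 0.14 = 11.9
  Difficulty 50 × 0.1 = 5
  Innovation 87 × 0.21 = 18.27
  Presentation 46 × 0.16 = 7.36
  Creativity 54 × 0.28 = 15.12
Sum = 66.45
Bonus points: 66.45 + 2 = 68.45
68.45 ≥ 60 → Credit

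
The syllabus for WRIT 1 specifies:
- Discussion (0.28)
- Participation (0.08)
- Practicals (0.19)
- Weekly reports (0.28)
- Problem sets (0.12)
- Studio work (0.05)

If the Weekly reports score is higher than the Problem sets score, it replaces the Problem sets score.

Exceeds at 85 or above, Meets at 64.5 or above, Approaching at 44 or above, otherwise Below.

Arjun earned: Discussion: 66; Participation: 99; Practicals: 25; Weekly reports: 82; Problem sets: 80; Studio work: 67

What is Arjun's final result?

Meets

Weekly reports (82) > Problem sets (80), so Problem sets counts as 82.
Weighted total:
  Discussion 66 × 0.28 = 18.48
  Participation 99 × 0.08 = 7.92
  Practicals 25 × 0.19 = 4.75
  Weekly reports 82 × 0.28 = 22.96
  Problem sets 82 × 0.12 = 9.84
  Studio work 67 × 0.05 = 3.35
Sum = 67.3
67.3 is ≥ 64.5 and < 85 → Meets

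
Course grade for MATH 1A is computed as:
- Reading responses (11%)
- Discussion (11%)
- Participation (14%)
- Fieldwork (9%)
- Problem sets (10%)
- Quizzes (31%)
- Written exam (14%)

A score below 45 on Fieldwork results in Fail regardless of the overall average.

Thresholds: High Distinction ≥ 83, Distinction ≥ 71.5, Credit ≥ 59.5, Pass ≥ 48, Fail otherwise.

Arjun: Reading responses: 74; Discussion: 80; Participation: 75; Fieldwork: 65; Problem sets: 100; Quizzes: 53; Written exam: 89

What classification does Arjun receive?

Fieldwork score 65 ≥ 45: minimum met.
Weighted total:
  Reading responses 74 × 0.11 = 8.14
  Discussion 80 × 0.11 = 8.8
  Participation 75 × 0.14 = 10.5
  Fieldwork 65 × 0.09 = 5.85
  Problem sets 100 × 0.1 = 10
  Quizzes 53 × 0.31 = 16.43
  Written exam 89 × 0.14 = 12.46
Sum = 72.18
72.18 is ≥ 71.5 and < 83 → Distinction

Distinction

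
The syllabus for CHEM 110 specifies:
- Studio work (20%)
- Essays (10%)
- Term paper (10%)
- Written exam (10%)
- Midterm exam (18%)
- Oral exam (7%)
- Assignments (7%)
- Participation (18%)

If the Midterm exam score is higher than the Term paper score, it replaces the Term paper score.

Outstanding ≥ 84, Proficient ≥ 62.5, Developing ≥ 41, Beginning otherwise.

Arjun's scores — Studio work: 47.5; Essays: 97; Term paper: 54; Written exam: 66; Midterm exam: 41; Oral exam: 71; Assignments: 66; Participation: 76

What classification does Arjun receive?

Midterm exam (41) ≤ Term paper (54), so Term paper stays at 54.
Weighted total:
  Studio work 47.5 × 0.2 = 9.5
  Essays 97 × 0.1 = 9.7
  Term paper 54 × 0.1 = 5.4
  Written exam 66 × 0.1 = 6.6
  Midterm exam 41 × 0.18 = 7.38
  Oral exam 71 × 0.07 = 4.97
  Assignments 66 × 0.07 = 4.62
  Participation 76 × 0.18 = 13.68
Sum = 61.85
61.85 is ≥ 41 and < 62.5 → Developing

Developing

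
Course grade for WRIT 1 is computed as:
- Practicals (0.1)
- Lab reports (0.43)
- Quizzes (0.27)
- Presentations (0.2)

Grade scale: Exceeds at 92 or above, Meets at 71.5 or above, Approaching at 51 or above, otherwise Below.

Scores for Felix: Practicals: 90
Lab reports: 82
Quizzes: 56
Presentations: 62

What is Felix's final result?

Weighted total:
  Practicals 90 × 0.1 = 9
  Lab reports 82 × 0.43 = 35.26
  Quizzes 56 × 0.27 = 15.12
  Presentations 62 × 0.2 = 12.4
Sum = 71.78
71.78 is ≥ 71.5 and < 92 → Meets

Meets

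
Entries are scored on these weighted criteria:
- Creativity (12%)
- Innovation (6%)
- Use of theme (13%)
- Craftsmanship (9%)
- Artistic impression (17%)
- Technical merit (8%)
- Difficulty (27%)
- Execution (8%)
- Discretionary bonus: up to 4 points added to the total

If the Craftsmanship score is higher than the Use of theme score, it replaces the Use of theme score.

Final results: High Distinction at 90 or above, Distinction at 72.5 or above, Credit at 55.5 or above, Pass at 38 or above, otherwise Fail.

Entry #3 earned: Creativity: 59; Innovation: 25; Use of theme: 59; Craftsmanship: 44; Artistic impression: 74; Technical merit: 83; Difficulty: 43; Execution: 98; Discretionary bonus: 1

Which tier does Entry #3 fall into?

Craftsmanship (44) ≤ Use of theme (59), so Use of theme stays at 59.
Weighted total:
  Creativity 59 × 0.12 = 7.08
  Innovation 25 × 0.06 = 1.5
  Use of theme 59 × 0.13 = 7.67
  Craftsmanship 44 × 0.09 = 3.96
  Artistic impression 74 × 0.17 = 12.58
  Technical merit 83 × 0.08 = 6.64
  Difficulty 43 × 0.27 = 11.61
  Execution 98 × 0.08 = 7.84
Sum = 58.88
Discretionary bonus: 58.88 + 1 = 59.88
59.88 is ≥ 55.5 and < 72.5 → Credit

Credit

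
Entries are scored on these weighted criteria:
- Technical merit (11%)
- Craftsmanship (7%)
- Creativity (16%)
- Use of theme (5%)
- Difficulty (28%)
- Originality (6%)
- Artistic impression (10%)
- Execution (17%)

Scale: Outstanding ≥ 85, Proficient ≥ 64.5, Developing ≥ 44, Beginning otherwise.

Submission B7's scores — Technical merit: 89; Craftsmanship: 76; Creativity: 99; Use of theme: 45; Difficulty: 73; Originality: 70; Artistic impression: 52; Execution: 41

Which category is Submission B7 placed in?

Weighted total:
  Technical merit 89 × 0.11 = 9.79
  Craftsmanship 76 × 0.07 = 5.32
  Creativity 99 × 0.16 = 15.84
  Use of theme 45 × 0.05 = 2.25
  Difficulty 73 × 0.28 = 20.44
  Originality 70 × 0.06 = 4.2
  Artistic impression 52 × 0.1 = 5.2
  Execution 41 × 0.17 = 6.97
Sum = 70.01
70.01 is ≥ 64.5 and < 85 → Proficient

Proficient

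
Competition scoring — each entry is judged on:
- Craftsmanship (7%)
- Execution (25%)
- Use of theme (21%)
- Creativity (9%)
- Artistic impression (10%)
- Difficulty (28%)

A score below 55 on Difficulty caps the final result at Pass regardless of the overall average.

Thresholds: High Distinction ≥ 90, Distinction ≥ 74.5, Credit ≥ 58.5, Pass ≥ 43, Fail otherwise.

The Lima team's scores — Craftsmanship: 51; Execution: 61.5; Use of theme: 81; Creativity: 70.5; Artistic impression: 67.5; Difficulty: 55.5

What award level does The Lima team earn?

Difficulty score 55.5 ≥ 55: minimum met.
Weighted total:
  Craftsmanship 51 × 0.07 = 3.57
  Execution 61.5 × 0.25 = 15.375
  Use of theme 81 × 0.21 = 17.01
  Creativity 70.5 × 0.09 = 6.345
  Artistic impression 67.5 × 0.1 = 6.75
  Difficulty 55.5 × 0.28 = 15.54
Sum = 64.59
64.59 is ≥ 58.5 and < 74.5 → Credit

Credit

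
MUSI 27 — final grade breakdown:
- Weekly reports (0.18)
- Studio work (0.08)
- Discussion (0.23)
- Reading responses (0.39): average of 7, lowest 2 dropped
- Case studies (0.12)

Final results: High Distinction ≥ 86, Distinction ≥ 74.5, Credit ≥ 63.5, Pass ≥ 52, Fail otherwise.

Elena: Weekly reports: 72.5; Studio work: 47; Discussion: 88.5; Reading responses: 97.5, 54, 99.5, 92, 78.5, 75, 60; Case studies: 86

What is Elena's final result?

Distinction

Reading responses: drop 54, 60 → average of remaining 5 = 442.5/5 = 88.5
Weighted total:
  Weekly reports 72.5 × 0.18 = 13.05
  Studio work 47 × 0.08 = 3.76
  Discussion 88.5 × 0.23 = 20.355
  Reading responses 88.5 × 0.39 = 34.515
  Case studies 86 × 0.12 = 10.32
Sum = 82
82 is ≥ 74.5 and < 86 → Distinction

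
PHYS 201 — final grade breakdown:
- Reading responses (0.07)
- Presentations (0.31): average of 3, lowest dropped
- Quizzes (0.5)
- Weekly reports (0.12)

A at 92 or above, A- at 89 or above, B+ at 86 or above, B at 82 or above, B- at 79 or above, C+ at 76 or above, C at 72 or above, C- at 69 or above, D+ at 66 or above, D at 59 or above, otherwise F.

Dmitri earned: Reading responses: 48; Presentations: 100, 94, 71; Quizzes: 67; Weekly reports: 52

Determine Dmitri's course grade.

C

Presentations: drop 71 → average of remaining 2 = 194/2 = 97
Weighted total:
  Reading responses 48 × 0.07 = 3.36
  Presentations 97 × 0.31 = 30.07
  Quizzes 67 × 0.5 = 33.5
  Weekly reports 52 × 0.12 = 6.24
Sum = 73.17
73.17 is ≥ 72 and < 76 → C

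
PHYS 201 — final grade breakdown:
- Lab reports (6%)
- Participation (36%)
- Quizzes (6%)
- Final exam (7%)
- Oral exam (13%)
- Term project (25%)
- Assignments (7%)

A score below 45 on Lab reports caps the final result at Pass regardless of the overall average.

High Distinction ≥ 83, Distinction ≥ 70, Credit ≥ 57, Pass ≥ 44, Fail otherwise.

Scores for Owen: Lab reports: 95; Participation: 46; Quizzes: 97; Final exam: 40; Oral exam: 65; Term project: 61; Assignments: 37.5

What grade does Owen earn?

Credit

Lab reports score 95 ≥ 45: minimum met.
Weighted total:
  Lab reports 95 × 0.06 = 5.7
  Participation 46 × 0.36 = 16.56
  Quizzes 97 × 0.06 = 5.82
  Final exam 40 × 0.07 = 2.8
  Oral exam 65 × 0.13 = 8.45
  Term project 61 × 0.25 = 15.25
  Assignments 37.5 × 0.07 = 2.625
Sum = 57.205
57.205 is ≥ 57 and < 70 → Credit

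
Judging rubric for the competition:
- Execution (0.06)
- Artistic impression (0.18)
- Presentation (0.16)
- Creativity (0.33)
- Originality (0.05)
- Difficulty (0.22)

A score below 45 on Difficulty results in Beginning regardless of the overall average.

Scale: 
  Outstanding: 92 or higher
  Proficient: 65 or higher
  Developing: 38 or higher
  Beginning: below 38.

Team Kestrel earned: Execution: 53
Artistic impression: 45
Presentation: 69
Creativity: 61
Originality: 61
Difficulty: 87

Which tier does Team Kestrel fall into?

Developing

Difficulty score 87 ≥ 45: minimum met.
Weighted total:
  Execution 53 × 0.06 = 3.18
  Artistic impression 45 × 0.18 = 8.1
  Presentation 69 × 0.16 = 11.04
  Creativity 61 × 0.33 = 20.13
  Originality 61 × 0.05 = 3.05
  Difficulty 87 × 0.22 = 19.14
Sum = 64.64
64.64 is ≥ 38 and < 65 → Developing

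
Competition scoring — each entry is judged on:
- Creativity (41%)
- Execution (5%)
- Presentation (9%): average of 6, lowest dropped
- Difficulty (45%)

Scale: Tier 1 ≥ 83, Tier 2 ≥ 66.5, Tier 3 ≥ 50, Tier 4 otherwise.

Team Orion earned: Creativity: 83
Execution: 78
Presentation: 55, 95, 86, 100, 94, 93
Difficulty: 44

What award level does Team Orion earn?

Tier 3

Presentation: drop 55 → average of remaining 5 = 468/5 = 93.6
Weighted total:
  Creativity 83 × 0.41 = 34.03
  Execution 78 × 0.05 = 3.9
  Presentation 93.6 × 0.09 = 8.424
  Difficulty 44 × 0.45 = 19.8
Sum = 66.154
66.154 is ≥ 50 and < 66.5 → Tier 3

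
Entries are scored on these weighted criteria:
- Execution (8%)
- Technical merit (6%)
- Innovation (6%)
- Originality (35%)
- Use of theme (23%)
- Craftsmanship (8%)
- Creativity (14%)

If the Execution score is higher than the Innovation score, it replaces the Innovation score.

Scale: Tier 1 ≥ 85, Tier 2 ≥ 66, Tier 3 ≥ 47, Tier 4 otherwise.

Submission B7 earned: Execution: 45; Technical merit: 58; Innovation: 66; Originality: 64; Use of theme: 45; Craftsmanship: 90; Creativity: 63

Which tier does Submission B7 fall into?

Tier 3

Execution (45) ≤ Innovation (66), so Innovation stays at 66.
Weighted total:
  Execution 45 × 0.08 = 3.6
  Technical merit 58 × 0.06 = 3.48
  Innovation 66 × 0.06 = 3.96
  Originality 64 × 0.35 = 22.4
  Use of theme 45 × 0.23 = 10.35
  Craftsmanship 90 × 0.08 = 7.2
  Creativity 63 × 0.14 = 8.82
Sum = 59.81
59.81 is ≥ 47 and < 66 → Tier 3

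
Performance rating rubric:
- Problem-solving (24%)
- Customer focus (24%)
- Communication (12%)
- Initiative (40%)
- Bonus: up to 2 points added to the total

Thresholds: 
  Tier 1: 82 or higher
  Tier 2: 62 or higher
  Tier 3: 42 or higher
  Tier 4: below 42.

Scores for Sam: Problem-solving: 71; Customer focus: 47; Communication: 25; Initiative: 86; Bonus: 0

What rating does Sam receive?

Tier 2

Weighted total:
  Problem-solving 71 × 0.24 = 17.04
  Customer focus 47 × 0.24 = 11.28
  Communication 25 × 0.12 = 3
  Initiative 86 × 0.4 = 34.4
Sum = 65.72
Bonus: 65.72 + 0 = 65.72
65.72 is ≥ 62 and < 82 → Tier 2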